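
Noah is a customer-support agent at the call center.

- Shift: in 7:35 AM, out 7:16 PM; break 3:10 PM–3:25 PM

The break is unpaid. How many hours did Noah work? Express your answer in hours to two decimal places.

11.43 hours

Shift: 7:35 AM–7:16 PM = 11 h 41 min; less 15 min break → 11 h 26 min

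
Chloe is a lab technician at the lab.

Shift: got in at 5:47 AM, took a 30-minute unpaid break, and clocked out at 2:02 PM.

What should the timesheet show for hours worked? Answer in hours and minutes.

7 h 45 min

Shift: 5:47 AM–2:02 PM = 8 h 15 min; less 30 min break → 7 h 45 min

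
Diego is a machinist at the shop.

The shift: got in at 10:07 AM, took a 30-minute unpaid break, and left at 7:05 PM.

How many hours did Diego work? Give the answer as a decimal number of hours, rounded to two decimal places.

The shift: 10:07 AM–7:05 PM = 8 h 58 min; less 30 min break → 8 h 28 min

8.47 hours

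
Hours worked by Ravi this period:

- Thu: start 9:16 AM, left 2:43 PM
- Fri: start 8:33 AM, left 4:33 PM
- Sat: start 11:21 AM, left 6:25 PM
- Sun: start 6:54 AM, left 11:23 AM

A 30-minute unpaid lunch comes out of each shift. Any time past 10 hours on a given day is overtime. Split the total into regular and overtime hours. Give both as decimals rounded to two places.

Thu: 9:16 AM–2:43 PM = 5 h 27 min; less 30 min break → 4 h 57 min
Fri: 8:33 AM–4:33 PM = 8 h 0 min; less 30 min break → 7 h 30 min
Sat: 11:21 AM–6:25 PM = 7 h 4 min; less 30 min break → 6 h 34 min
Sun: 6:54 AM–11:23 AM = 4 h 29 min; less 30 min break → 3 h 59 min
Thu reg 4 h 57 min / OT 0 h 0 min; Fri reg 7 h 30 min / OT 0 h 0 min; Sat reg 6 h 34 min / OT 0 h 0 min; Sun reg 3 h 59 min / OT 0 h 0 min.
Totals: regular 23 h 0 min, overtime 0 h 0 min.

Regular 23.00 hours, overtime 0.00 hours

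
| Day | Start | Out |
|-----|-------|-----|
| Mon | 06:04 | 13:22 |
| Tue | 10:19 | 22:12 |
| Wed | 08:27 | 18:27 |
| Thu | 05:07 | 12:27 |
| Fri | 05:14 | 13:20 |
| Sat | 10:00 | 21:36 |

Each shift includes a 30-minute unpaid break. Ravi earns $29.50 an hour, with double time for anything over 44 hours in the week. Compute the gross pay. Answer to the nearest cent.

Mon: 06:04–13:22 = 7 h 18 min; less 30 min break → 6 h 48 min
Tue: 10:19–22:12 = 11 h 53 min; less 30 min break → 11 h 23 min
Wed: 08:27–18:27 = 10 h 0 min; less 30 min break → 9 h 30 min
Thu: 05:07–12:27 = 7 h 20 min; less 30 min break → 6 h 50 min
Fri: 05:14–13:20 = 8 h 6 min; less 30 min break → 7 h 36 min
Sat: 10:00–21:36 = 11 h 36 min; less 30 min break → 11 h 6 min
Total worked: 53 h 13 min = 3193 min.
Regular 44 h 0 min = 2640 min at $29.50/h; overtime 9 h 13 min = 553 min at $59.00/h.
Pay = (2640 × $29.50 + 553 × $59.00) ÷ 60 = $1841.78.

$1841.78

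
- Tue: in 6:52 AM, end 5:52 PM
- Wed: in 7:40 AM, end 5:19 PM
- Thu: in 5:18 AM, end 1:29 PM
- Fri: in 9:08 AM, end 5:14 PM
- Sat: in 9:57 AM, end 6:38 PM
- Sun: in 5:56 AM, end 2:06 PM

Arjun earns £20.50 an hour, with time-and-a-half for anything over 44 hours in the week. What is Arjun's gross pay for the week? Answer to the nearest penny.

£1202.84

Tue: 6:52 AM–5:52 PM = 11 h 0 min
Wed: 7:40 AM–5:19 PM = 9 h 39 min
Thu: 5:18 AM–1:29 PM = 8 h 11 min
Fri: 9:08 AM–5:14 PM = 8 h 6 min
Sat: 9:57 AM–6:38 PM = 8 h 41 min
Sun: 5:56 AM–2:06 PM = 8 h 10 min
Total worked: 53 h 47 min = 3227 min.
Regular 44 h 0 min = 2640 min at £20.50/h; overtime 9 h 47 min = 587 min at £30.75/h.
Pay = (2640 × £20.50 + 587 × £30.75) ÷ 60 = £1202.84.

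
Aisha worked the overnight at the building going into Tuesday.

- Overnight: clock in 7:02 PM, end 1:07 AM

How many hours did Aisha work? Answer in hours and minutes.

Overnight: 7:02 PM → midnight = 4 h 58 min; midnight → 1:07 AM = 1 h 7 min; span 6 h 5 min

6 h 5 min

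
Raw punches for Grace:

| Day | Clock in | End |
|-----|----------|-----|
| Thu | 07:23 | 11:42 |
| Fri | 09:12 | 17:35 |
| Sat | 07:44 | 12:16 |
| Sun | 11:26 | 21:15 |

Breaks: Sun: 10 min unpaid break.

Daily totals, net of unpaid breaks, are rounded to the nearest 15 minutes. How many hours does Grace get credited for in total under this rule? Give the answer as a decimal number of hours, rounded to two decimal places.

Thu: 07:23–11:42 = 4 h 19 min → rounds to 4 h 15 min
Fri: 09:12–17:35 = 8 h 23 min → rounds to 8 h 30 min
Sat: 07:44–12:16 = 4 h 32 min → rounds to 4 h 30 min
Sun: 11:26–21:15 = 9 h 49 min − 10 min = 9 h 39 min → rounds to 9 h 45 min
Total credited: 27 h 0 min.

27.00 hours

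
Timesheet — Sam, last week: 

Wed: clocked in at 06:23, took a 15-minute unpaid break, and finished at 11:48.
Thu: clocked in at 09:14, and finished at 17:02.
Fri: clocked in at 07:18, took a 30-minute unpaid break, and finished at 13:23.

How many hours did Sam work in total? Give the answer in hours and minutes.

Wed: 06:23–11:48 = 5 h 25 min; less 15 min break → 5 h 10 min
Thu: 09:14–17:02 = 7 h 48 min
Fri: 07:18–13:23 = 6 h 5 min; less 30 min break → 5 h 35 min
Total: 5 h 10 min + 7 h 48 min + 5 h 35 min = 18 h 33 min.

18 h 33 min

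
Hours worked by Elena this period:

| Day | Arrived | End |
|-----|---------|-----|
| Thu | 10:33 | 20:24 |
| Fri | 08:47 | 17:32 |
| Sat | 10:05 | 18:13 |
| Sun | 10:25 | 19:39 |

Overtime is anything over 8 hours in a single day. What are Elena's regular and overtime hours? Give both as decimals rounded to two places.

Regular 32.00 hours, overtime 3.97 hours

Thu: 10:33–20:24 = 9 h 51 min
Fri: 08:47–17:32 = 8 h 45 min
Sat: 10:05–18:13 = 8 h 8 min
Sun: 10:25–19:39 = 9 h 14 min
Thu reg 8 h 0 min / OT 1 h 51 min; Fri reg 8 h 0 min / OT 0 h 45 min; Sat reg 8 h 0 min / OT 0 h 8 min; Sun reg 8 h 0 min / OT 1 h 14 min.
Totals: regular 32 h 0 min, overtime 3 h 58 min.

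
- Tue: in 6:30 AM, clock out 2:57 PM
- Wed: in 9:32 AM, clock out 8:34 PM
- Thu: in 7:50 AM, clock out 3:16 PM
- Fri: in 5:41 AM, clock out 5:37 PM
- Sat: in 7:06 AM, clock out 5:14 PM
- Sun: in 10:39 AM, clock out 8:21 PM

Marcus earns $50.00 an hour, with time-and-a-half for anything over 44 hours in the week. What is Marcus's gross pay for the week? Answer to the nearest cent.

Tue: 6:30 AM–2:57 PM = 8 h 27 min
Wed: 9:32 AM–8:34 PM = 11 h 2 min
Thu: 7:50 AM–3:16 PM = 7 h 26 min
Fri: 5:41 AM–5:37 PM = 11 h 56 min
Sat: 7:06 AM–5:14 PM = 10 h 8 min
Sun: 10:39 AM–8:21 PM = 9 h 42 min
Total worked: 58 h 41 min = 3521 min.
Regular 44 h 0 min = 2640 min at $50.00/h; overtime 14 h 41 min = 881 min at $75.00/h.
Pay = (2640 × $50.00 + 881 × $75.00) ÷ 60 = $3301.25.

$3301.25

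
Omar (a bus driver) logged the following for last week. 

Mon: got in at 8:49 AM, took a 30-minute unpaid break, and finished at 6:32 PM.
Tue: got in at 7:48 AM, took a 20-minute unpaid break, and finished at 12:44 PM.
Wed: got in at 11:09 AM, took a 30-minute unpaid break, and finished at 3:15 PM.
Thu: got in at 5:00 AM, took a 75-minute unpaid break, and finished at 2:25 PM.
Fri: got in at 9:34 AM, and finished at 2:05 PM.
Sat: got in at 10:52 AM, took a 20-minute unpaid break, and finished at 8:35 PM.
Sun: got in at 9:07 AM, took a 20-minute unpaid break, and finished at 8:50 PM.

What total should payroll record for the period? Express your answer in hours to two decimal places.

Mon: 8:49 AM–6:32 PM = 9 h 43 min; less 30 min break → 9 h 13 min
Tue: 7:48 AM–12:44 PM = 4 h 56 min; less 20 min break → 4 h 36 min
Wed: 11:09 AM–3:15 PM = 4 h 6 min; less 30 min break → 3 h 36 min
Thu: 5:00 AM–2:25 PM = 9 h 25 min; less 75 min break → 8 h 10 min
Fri: 9:34 AM–2:05 PM = 4 h 31 min
Sat: 10:52 AM–8:35 PM = 9 h 43 min; less 20 min break → 9 h 23 min
Sun: 9:07 AM–8:50 PM = 11 h 43 min; less 20 min break → 11 h 23 min
Total: 9 h 13 min + 4 h 36 min + 3 h 36 min + 8 h 10 min + 4 h 31 min + 9 h 23 min + 11 h 23 min = 50 h 52 min.

50.87 hours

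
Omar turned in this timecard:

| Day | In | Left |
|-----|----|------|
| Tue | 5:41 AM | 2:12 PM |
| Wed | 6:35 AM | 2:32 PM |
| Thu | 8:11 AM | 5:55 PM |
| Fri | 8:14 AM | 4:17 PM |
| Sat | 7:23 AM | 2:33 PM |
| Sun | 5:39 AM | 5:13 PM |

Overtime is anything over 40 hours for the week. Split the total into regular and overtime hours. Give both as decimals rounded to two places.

Regular 40.00 hours, overtime 12.98 hours

Tue: 5:41 AM–2:12 PM = 8 h 31 min
Wed: 6:35 AM–2:32 PM = 7 h 57 min
Thu: 8:11 AM–5:55 PM = 9 h 44 min
Fri: 8:14 AM–4:17 PM = 8 h 3 min
Sat: 7:23 AM–2:33 PM = 7 h 10 min
Sun: 5:39 AM–5:13 PM = 11 h 34 min
Total worked: 52 h 59 min = 52.98 h.
Threshold 40 h → overtime 12 h 59 min, regular 40 h 0 min.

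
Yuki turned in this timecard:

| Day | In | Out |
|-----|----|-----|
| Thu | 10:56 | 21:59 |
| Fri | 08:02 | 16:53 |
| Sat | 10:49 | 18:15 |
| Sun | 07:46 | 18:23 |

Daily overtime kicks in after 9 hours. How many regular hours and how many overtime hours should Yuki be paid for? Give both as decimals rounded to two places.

Regular 34.28 hours, overtime 3.67 hours

Thu: 10:56–21:59 = 11 h 3 min
Fri: 08:02–16:53 = 8 h 51 min
Sat: 10:49–18:15 = 7 h 26 min
Sun: 07:46–18:23 = 10 h 37 min
Thu reg 9 h 0 min / OT 2 h 3 min; Fri reg 8 h 51 min / OT 0 h 0 min; Sat reg 7 h 26 min / OT 0 h 0 min; Sun reg 9 h 0 min / OT 1 h 37 min.
Totals: regular 34 h 17 min, overtime 3 h 40 min.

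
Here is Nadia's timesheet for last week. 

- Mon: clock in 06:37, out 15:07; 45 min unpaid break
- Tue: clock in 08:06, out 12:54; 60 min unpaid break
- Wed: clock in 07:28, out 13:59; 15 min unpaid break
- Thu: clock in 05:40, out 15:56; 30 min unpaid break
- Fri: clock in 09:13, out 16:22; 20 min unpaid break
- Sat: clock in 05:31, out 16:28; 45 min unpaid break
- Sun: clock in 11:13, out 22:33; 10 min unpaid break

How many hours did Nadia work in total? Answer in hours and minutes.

Mon: 06:37–15:07 = 8 h 30 min; less 45 min break → 7 h 45 min
Tue: 08:06–12:54 = 4 h 48 min; less 60 min break → 3 h 48 min
Wed: 07:28–13:59 = 6 h 31 min; less 15 min break → 6 h 16 min
Thu: 05:40–15:56 = 10 h 16 min; less 30 min break → 9 h 46 min
Fri: 09:13–16:22 = 7 h 9 min; less 20 min break → 6 h 49 min
Sat: 05:31–16:28 = 10 h 57 min; less 45 min break → 10 h 12 min
Sun: 11:13–22:33 = 11 h 20 min; less 10 min break → 11 h 10 min
Total: 7 h 45 min + 3 h 48 min + 6 h 16 min + 9 h 46 min + 6 h 49 min + 10 h 12 min + 11 h 10 min = 55 h 46 min.

55 h 46 min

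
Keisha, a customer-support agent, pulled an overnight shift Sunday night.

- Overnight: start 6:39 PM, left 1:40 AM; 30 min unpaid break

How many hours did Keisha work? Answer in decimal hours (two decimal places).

6.52 hours

Overnight: 6:39 PM → midnight = 5 h 21 min; midnight → 1:40 AM = 1 h 40 min; span 7 h 1 min; less 30 min break → 6 h 31 min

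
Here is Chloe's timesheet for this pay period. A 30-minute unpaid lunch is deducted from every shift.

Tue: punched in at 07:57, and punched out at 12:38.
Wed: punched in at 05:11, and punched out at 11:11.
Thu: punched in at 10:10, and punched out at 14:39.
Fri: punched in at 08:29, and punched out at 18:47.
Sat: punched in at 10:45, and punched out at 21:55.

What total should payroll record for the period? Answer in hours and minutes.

34 h 8 min

Tue: 07:57–12:38 = 4 h 41 min; less 30 min break → 4 h 11 min
Wed: 05:11–11:11 = 6 h 0 min; less 30 min break → 5 h 30 min
Thu: 10:10–14:39 = 4 h 29 min; less 30 min break → 3 h 59 min
Fri: 08:29–18:47 = 10 h 18 min; less 30 min break → 9 h 48 min
Sat: 10:45–21:55 = 11 h 10 min; less 30 min break → 10 h 40 min
Total: 4 h 11 min + 5 h 30 min + 3 h 59 min + 9 h 48 min + 10 h 40 min = 34 h 8 min.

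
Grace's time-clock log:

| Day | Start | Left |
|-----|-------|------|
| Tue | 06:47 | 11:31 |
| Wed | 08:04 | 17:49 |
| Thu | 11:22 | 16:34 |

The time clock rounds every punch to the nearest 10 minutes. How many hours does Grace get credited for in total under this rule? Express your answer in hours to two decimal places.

Tue: in 06:47→06:50, out 11:31→11:30; 4 h 40 min
Wed: in 08:04→08:00, out 17:49→17:50; 9 h 50 min
Thu: in 11:22→11:20, out 16:34→16:30; 5 h 10 min
Total credited: 19 h 40 min.

19.67 hours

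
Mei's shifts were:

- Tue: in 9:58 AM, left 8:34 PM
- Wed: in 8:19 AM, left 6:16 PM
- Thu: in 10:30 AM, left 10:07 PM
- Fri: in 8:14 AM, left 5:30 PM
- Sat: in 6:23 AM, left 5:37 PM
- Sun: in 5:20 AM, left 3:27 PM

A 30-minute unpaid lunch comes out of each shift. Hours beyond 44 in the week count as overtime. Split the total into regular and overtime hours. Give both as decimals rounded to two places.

Regular 44.00 hours, overtime 15.78 hours

Tue: 9:58 AM–8:34 PM = 10 h 36 min; less 30 min break → 10 h 6 min
Wed: 8:19 AM–6:16 PM = 9 h 57 min; less 30 min break → 9 h 27 min
Thu: 10:30 AM–10:07 PM = 11 h 37 min; less 30 min break → 11 h 7 min
Fri: 8:14 AM–5:30 PM = 9 h 16 min; less 30 min break → 8 h 46 min
Sat: 6:23 AM–5:37 PM = 11 h 14 min; less 30 min break → 10 h 44 min
Sun: 5:20 AM–3:27 PM = 10 h 7 min; less 30 min break → 9 h 37 min
Total worked: 59 h 47 min = 59.78 h.
Threshold 44 h → overtime 15 h 47 min, regular 44 h 0 min.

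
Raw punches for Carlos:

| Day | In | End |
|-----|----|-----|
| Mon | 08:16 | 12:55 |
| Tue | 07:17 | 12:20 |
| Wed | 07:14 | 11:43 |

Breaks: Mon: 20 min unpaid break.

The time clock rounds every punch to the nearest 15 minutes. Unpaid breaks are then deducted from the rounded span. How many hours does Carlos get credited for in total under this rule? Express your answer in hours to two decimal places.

13.92 hours

Mon: in 08:16→08:15, out 12:55→13:00; 4 h 45 min − 20 min = 4 h 25 min
Tue: in 07:17→07:15, out 12:20→12:15; 5 h 0 min
Wed: in 07:14→07:15, out 11:43→11:45; 4 h 30 min
Total credited: 13 h 55 min.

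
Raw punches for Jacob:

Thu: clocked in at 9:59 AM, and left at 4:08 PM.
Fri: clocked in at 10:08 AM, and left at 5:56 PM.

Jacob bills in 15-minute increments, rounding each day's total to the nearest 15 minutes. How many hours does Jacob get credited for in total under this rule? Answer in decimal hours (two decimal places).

14.00 hours

Thu: 9:59 AM–4:08 PM = 6 h 9 min → rounds to 6 h 15 min
Fri: 10:08 AM–5:56 PM = 7 h 48 min → rounds to 7 h 45 min
Total credited: 14 h 0 min.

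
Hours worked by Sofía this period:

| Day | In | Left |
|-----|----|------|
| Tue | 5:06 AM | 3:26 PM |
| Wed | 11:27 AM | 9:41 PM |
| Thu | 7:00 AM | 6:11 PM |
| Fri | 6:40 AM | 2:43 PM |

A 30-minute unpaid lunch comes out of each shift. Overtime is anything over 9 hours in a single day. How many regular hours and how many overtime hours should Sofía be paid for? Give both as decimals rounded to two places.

Regular 34.55 hours, overtime 3.25 hours

Tue: 5:06 AM–3:26 PM = 10 h 20 min; less 30 min break → 9 h 50 min
Wed: 11:27 AM–9:41 PM = 10 h 14 min; less 30 min break → 9 h 44 min
Thu: 7:00 AM–6:11 PM = 11 h 11 min; less 30 min break → 10 h 41 min
Fri: 6:40 AM–2:43 PM = 8 h 3 min; less 30 min break → 7 h 33 min
Tue reg 9 h 0 min / OT 0 h 50 min; Wed reg 9 h 0 min / OT 0 h 44 min; Thu reg 9 h 0 min / OT 1 h 41 min; Fri reg 7 h 33 min / OT 0 h 0 min.
Totals: regular 34 h 33 min, overtime 3 h 15 min.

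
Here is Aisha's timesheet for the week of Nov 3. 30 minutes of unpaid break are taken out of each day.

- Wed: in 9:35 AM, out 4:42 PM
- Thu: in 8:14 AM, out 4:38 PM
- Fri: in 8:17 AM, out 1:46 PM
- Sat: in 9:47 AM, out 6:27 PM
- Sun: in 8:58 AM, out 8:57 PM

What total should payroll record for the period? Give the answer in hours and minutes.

Wed: 9:35 AM–4:42 PM = 7 h 7 min; less 30 min break → 6 h 37 min
Thu: 8:14 AM–4:38 PM = 8 h 24 min; less 30 min break → 7 h 54 min
Fri: 8:17 AM–1:46 PM = 5 h 29 min; less 30 min break → 4 h 59 min
Sat: 9:47 AM–6:27 PM = 8 h 40 min; less 30 min break → 8 h 10 min
Sun: 8:58 AM–8:57 PM = 11 h 59 min; less 30 min break → 11 h 29 min
Total: 6 h 37 min + 7 h 54 min + 4 h 59 min + 8 h 10 min + 11 h 29 min = 39 h 9 min.

39 h 9 min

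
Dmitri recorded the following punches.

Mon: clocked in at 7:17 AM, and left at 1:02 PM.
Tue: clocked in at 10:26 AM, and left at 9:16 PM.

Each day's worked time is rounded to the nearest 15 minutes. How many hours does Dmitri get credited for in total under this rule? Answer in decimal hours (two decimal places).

Mon: 7:17 AM–1:02 PM = 5 h 45 min → rounds to 5 h 45 min
Tue: 10:26 AM–9:16 PM = 10 h 50 min → rounds to 10 h 45 min
Total credited: 16 h 30 min.

16.50 hours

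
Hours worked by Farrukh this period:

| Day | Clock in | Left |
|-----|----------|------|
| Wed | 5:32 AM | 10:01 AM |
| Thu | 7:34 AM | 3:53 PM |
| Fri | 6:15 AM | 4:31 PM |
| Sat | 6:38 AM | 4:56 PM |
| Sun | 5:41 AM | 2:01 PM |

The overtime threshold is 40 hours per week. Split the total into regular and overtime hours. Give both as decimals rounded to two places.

Wed: 5:32 AM–10:01 AM = 4 h 29 min
Thu: 7:34 AM–3:53 PM = 8 h 19 min
Fri: 6:15 AM–4:31 PM = 10 h 16 min
Sat: 6:38 AM–4:56 PM = 10 h 18 min
Sun: 5:41 AM–2:01 PM = 8 h 20 min
Total worked: 41 h 42 min = 41.70 h.
Threshold 40 h → overtime 1 h 42 min, regular 40 h 0 min.

Regular 40.00 hours, overtime 1.70 hours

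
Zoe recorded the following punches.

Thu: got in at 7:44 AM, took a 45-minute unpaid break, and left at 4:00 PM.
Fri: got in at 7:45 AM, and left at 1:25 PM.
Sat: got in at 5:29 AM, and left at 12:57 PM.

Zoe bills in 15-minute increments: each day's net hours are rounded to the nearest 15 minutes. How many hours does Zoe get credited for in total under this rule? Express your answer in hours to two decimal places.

20.75 hours

Thu: 7:44 AM–4:00 PM = 8 h 16 min − 45 min = 7 h 31 min → rounds to 7 h 30 min
Fri: 7:45 AM–1:25 PM = 5 h 40 min → rounds to 5 h 45 min
Sat: 5:29 AM–12:57 PM = 7 h 28 min → rounds to 7 h 30 min
Total credited: 20 h 45 min.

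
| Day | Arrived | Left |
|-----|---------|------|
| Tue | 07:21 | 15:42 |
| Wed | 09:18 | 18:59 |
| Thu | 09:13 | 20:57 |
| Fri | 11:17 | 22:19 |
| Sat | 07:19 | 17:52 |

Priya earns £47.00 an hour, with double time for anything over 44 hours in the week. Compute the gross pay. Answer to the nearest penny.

Tue: 07:21–15:42 = 8 h 21 min
Wed: 09:18–18:59 = 9 h 41 min
Thu: 09:13–20:57 = 11 h 44 min
Fri: 11:17–22:19 = 11 h 2 min
Sat: 07:19–17:52 = 10 h 33 min
Total worked: 51 h 21 min = 3081 min.
Regular 44 h 0 min = 2640 min at £47.00/h; overtime 7 h 21 min = 441 min at £94.00/h.
Pay = (2640 × £47.00 + 441 × £94.00) ÷ 60 = £2758.90.

£2758.90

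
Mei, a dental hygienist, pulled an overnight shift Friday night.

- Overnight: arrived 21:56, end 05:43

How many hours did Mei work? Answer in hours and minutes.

7 h 47 min

Overnight: 21:56 → midnight = 2 h 4 min; midnight → 05:43 = 5 h 43 min; span 7 h 47 min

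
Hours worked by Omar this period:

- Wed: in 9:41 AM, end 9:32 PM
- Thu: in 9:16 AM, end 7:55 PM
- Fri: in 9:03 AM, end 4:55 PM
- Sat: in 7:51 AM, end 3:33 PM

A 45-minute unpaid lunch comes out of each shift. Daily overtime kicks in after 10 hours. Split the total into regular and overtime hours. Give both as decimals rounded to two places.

Regular 33.97 hours, overtime 1.10 hours

Wed: 9:41 AM–9:32 PM = 11 h 51 min; less 45 min break → 11 h 6 min
Thu: 9:16 AM–7:55 PM = 10 h 39 min; less 45 min break → 9 h 54 min
Fri: 9:03 AM–4:55 PM = 7 h 52 min; less 45 min break → 7 h 7 min
Sat: 7:51 AM–3:33 PM = 7 h 42 min; less 45 min break → 6 h 57 min
Wed reg 10 h 0 min / OT 1 h 6 min; Thu reg 9 h 54 min / OT 0 h 0 min; Fri reg 7 h 7 min / OT 0 h 0 min; Sat reg 6 h 57 min / OT 0 h 0 min.
Totals: regular 33 h 58 min, overtime 1 h 6 min.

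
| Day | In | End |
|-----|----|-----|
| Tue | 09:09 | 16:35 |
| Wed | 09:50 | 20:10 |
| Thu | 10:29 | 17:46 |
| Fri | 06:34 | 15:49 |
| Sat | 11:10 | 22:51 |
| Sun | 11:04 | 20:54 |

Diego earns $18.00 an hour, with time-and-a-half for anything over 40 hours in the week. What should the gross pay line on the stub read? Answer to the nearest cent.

Tue: 09:09–16:35 = 7 h 26 min
Wed: 09:50–20:10 = 10 h 20 min
Thu: 10:29–17:46 = 7 h 17 min
Fri: 06:34–15:49 = 9 h 15 min
Sat: 11:10–22:51 = 11 h 41 min
Sun: 11:04–20:54 = 9 h 50 min
Total worked: 55 h 49 min = 3349 min.
Regular 40 h 0 min = 2400 min at $18.00/h; overtime 15 h 49 min = 949 min at $27.00/h.
Pay = (2400 × $18.00 + 949 × $27.00) ÷ 60 = $1147.05.

$1147.05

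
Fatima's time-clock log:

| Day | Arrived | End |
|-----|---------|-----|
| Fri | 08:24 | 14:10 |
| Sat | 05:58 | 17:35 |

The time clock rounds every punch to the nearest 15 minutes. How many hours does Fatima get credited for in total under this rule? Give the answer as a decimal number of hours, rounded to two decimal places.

Fri: in 08:24→08:30, out 14:10→14:15; 5 h 45 min
Sat: in 05:58→06:00, out 17:35→17:30; 11 h 30 min
Total credited: 17 h 15 min.

17.25 hours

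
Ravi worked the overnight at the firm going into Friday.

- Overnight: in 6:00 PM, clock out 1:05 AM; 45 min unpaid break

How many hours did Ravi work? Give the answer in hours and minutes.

6 h 20 min

Overnight: 6:00 PM → midnight = 6 h 0 min; midnight → 1:05 AM = 1 h 5 min; span 7 h 5 min; less 45 min break → 6 h 20 min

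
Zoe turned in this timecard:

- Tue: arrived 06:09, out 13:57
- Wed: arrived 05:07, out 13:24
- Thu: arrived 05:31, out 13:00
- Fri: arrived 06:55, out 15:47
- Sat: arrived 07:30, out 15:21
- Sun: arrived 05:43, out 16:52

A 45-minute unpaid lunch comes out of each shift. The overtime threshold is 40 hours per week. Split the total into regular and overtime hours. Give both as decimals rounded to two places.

Regular 40.00 hours, overtime 6.93 hours

Tue: 06:09–13:57 = 7 h 48 min; less 45 min break → 7 h 3 min
Wed: 05:07–13:24 = 8 h 17 min; less 45 min break → 7 h 32 min
Thu: 05:31–13:00 = 7 h 29 min; less 45 min break → 6 h 44 min
Fri: 06:55–15:47 = 8 h 52 min; less 45 min break → 8 h 7 min
Sat: 07:30–15:21 = 7 h 51 min; less 45 min break → 7 h 6 min
Sun: 05:43–16:52 = 11 h 9 min; less 45 min break → 10 h 24 min
Total worked: 46 h 56 min = 46.93 h.
Threshold 40 h → overtime 6 h 56 min, regular 40 h 0 min.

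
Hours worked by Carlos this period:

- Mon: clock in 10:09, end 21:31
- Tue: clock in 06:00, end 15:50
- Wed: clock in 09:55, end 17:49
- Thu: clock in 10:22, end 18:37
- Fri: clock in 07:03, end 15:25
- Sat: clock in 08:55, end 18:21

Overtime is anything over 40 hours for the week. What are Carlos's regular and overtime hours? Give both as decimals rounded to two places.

Regular 40.00 hours, overtime 15.15 hours

Mon: 10:09–21:31 = 11 h 22 min
Tue: 06:00–15:50 = 9 h 50 min
Wed: 09:55–17:49 = 7 h 54 min
Thu: 10:22–18:37 = 8 h 15 min
Fri: 07:03–15:25 = 8 h 22 min
Sat: 08:55–18:21 = 9 h 26 min
Total worked: 55 h 9 min = 55.15 h.
Threshold 40 h → overtime 15 h 9 min, regular 40 h 0 min.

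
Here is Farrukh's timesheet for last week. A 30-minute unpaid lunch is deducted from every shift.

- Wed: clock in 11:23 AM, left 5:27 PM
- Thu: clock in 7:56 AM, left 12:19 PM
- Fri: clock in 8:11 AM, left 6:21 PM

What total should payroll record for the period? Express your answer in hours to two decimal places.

19.12 hours

Wed: 11:23 AM–5:27 PM = 6 h 4 min; less 30 min break → 5 h 34 min
Thu: 7:56 AM–12:19 PM = 4 h 23 min; less 30 min break → 3 h 53 min
Fri: 8:11 AM–6:21 PM = 10 h 10 min; less 30 min break → 9 h 40 min
Total: 5 h 34 min + 3 h 53 min + 9 h 40 min = 19 h 7 min.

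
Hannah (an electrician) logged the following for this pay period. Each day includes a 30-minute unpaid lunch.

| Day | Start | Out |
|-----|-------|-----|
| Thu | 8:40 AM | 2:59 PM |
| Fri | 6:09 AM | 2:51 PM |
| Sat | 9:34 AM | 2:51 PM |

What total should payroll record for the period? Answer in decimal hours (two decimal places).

18.80 hours

Thu: 8:40 AM–2:59 PM = 6 h 19 min; less 30 min break → 5 h 49 min
Fri: 6:09 AM–2:51 PM = 8 h 42 min; less 30 min break → 8 h 12 min
Sat: 9:34 AM–2:51 PM = 5 h 17 min; less 30 min break → 4 h 47 min
Total: 5 h 49 min + 8 h 12 min + 4 h 47 min = 18 h 48 min.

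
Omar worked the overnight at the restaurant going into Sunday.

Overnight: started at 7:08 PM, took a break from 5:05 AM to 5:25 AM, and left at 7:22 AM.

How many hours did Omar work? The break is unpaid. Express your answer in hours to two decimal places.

Overnight: 7:08 PM → midnight = 4 h 52 min; midnight → 7:22 AM = 7 h 22 min; span 12 h 14 min; less 20 min break → 11 h 54 min

11.90 hours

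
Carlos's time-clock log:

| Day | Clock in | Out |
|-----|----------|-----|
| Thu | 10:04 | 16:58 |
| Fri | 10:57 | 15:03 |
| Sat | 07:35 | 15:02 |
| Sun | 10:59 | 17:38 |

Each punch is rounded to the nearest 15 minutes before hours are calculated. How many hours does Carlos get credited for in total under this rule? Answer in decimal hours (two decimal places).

25.25 hours

Thu: in 10:04→10:00, out 16:58→17:00; 7 h 0 min
Fri: in 10:57→11:00, out 15:03→15:00; 4 h 0 min
Sat: in 07:35→07:30, out 15:02→15:00; 7 h 30 min
Sun: in 10:59→11:00, out 17:38→17:45; 6 h 45 min
Total credited: 25 h 15 min.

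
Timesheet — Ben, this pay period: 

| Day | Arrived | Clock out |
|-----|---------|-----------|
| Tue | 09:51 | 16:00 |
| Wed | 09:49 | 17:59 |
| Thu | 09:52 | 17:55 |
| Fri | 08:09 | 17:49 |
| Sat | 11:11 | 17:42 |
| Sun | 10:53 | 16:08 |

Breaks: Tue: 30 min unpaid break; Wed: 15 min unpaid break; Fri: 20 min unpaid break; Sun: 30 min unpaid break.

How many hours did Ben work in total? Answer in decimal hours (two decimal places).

42.22 hours

Tue: 09:51–16:00 = 6 h 9 min; less 30 min break → 5 h 39 min
Wed: 09:49–17:59 = 8 h 10 min; less 15 min break → 7 h 55 min
Thu: 09:52–17:55 = 8 h 3 min
Fri: 08:09–17:49 = 9 h 40 min; less 20 min break → 9 h 20 min
Sat: 11:11–17:42 = 6 h 31 min
Sun: 10:53–16:08 = 5 h 15 min; less 30 min break → 4 h 45 min
Total: 5 h 39 min + 7 h 55 min + 8 h 3 min + 9 h 20 min + 6 h 31 min + 4 h 45 min = 42 h 13 min.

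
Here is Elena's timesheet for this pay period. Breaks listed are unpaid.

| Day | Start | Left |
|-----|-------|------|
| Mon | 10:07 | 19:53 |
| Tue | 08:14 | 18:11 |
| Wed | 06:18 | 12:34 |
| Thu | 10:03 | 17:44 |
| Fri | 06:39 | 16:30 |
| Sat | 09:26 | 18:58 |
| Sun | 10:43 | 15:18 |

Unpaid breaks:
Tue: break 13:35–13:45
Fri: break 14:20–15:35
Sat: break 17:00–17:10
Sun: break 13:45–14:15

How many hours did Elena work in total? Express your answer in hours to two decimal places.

55.55 hours

Mon: 10:07–19:53 = 9 h 46 min
Tue: 08:14–18:11 = 9 h 57 min; less 10 min break → 9 h 47 min
Wed: 06:18–12:34 = 6 h 16 min
Thu: 10:03–17:44 = 7 h 41 min
Fri: 06:39–16:30 = 9 h 51 min; less 75 min break → 8 h 36 min
Sat: 09:26–18:58 = 9 h 32 min; less 10 min break → 9 h 22 min
Sun: 10:43–15:18 = 4 h 35 min; less 30 min break → 4 h 5 min
Total: 9 h 46 min + 9 h 47 min + 6 h 16 min + 7 h 41 min + 8 h 36 min + 9 h 22 min + 4 h 5 min = 55 h 33 min.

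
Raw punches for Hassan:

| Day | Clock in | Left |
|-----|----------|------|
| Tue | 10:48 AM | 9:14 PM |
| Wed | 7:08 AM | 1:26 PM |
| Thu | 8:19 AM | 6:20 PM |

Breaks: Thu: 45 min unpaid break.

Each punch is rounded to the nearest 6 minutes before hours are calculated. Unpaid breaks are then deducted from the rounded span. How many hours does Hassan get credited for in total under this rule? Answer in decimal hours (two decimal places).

25.95 hours

Tue: in 10:48 AM→10:48 AM, out 9:14 PM→9:12 PM; 10 h 24 min
Wed: in 7:08 AM→7:06 AM, out 1:26 PM→1:24 PM; 6 h 18 min
Thu: in 8:19 AM→8:18 AM, out 6:20 PM→6:18 PM; 10 h 0 min − 45 min = 9 h 15 min
Total credited: 25 h 57 min.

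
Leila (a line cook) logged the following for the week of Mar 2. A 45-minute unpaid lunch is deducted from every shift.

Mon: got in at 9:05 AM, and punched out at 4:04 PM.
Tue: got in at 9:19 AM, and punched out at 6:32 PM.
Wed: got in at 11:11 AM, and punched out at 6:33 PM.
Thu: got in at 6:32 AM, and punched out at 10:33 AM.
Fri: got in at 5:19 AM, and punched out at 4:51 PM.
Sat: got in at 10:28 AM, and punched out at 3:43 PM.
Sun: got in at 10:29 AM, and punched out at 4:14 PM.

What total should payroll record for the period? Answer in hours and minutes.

Mon: 9:05 AM–4:04 PM = 6 h 59 min; less 45 min break → 6 h 14 min
Tue: 9:19 AM–6:32 PM = 9 h 13 min; less 45 min break → 8 h 28 min
Wed: 11:11 AM–6:33 PM = 7 h 22 min; less 45 min break → 6 h 37 min
Thu: 6:32 AM–10:33 AM = 4 h 1 min; less 45 min break → 3 h 16 min
Fri: 5:19 AM–4:51 PM = 11 h 32 min; less 45 min break → 10 h 47 min
Sat: 10:28 AM–3:43 PM = 5 h 15 min; less 45 min break → 4 h 30 min
Sun: 10:29 AM–4:14 PM = 5 h 45 min; less 45 min break → 5 h 0 min
Total: 6 h 14 min + 8 h 28 min + 6 h 37 min + 3 h 16 min + 10 h 47 min + 4 h 30 min + 5 h 0 min = 44 h 52 min.

44 h 52 min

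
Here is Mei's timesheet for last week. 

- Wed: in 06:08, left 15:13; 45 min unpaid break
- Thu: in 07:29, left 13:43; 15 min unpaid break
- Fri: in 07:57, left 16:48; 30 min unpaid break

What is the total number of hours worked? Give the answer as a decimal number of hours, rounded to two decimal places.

Wed: 06:08–15:13 = 9 h 5 min; less 45 min break → 8 h 20 min
Thu: 07:29–13:43 = 6 h 14 min; less 15 min break → 5 h 59 min
Fri: 07:57–16:48 = 8 h 51 min; less 30 min break → 8 h 21 min
Total: 8 h 20 min + 5 h 59 min + 8 h 21 min = 22 h 40 min.

22.67 hours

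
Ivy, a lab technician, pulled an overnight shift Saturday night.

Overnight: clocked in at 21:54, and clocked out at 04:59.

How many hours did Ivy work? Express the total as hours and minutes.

Overnight: 21:54 → midnight = 2 h 6 min; midnight → 04:59 = 4 h 59 min; span 7 h 5 min

7 h 5 min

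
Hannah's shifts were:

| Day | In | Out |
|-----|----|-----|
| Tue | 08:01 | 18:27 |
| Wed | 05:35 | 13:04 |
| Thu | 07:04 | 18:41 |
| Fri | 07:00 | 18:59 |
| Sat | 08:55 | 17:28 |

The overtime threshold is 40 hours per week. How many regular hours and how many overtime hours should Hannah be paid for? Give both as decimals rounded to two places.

Tue: 08:01–18:27 = 10 h 26 min
Wed: 05:35–13:04 = 7 h 29 min
Thu: 07:04–18:41 = 11 h 37 min
Fri: 07:00–18:59 = 11 h 59 min
Sat: 08:55–17:28 = 8 h 33 min
Total worked: 50 h 4 min = 50.07 h.
Threshold 40 h → overtime 10 h 4 min, regular 40 h 0 min.

Regular 40.00 hours, overtime 10.07 hours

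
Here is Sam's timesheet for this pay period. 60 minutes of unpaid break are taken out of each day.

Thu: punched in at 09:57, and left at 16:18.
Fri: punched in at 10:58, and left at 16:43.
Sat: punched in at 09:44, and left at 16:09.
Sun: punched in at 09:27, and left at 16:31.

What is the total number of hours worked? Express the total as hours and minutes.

Thu: 09:57–16:18 = 6 h 21 min; less 60 min break → 5 h 21 min
Fri: 10:58–16:43 = 5 h 45 min; less 60 min break → 4 h 45 min
Sat: 09:44–16:09 = 6 h 25 min; less 60 min break → 5 h 25 min
Sun: 09:27–16:31 = 7 h 4 min; less 60 min break → 6 h 4 min
Total: 5 h 21 min + 4 h 45 min + 5 h 25 min + 6 h 4 min = 21 h 35 min.

21 h 35 min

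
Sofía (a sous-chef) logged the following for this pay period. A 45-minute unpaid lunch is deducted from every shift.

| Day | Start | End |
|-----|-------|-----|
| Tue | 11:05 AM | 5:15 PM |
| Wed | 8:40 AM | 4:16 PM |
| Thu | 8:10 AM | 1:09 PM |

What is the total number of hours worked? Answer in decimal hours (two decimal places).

16.50 hours

Tue: 11:05 AM–5:15 PM = 6 h 10 min; less 45 min break → 5 h 25 min
Wed: 8:40 AM–4:16 PM = 7 h 36 min; less 45 min break → 6 h 51 min
Thu: 8:10 AM–1:09 PM = 4 h 59 min; less 45 min break → 4 h 14 min
Total: 5 h 25 min + 6 h 51 min + 4 h 14 min = 16 h 30 min.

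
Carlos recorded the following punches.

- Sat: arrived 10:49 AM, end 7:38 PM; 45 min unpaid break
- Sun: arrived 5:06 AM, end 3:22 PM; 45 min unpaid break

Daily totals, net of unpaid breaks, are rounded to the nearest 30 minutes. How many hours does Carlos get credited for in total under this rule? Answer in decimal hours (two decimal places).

17.50 hours

Sat: 10:49 AM–7:38 PM = 8 h 49 min − 45 min = 8 h 4 min → rounds to 8 h 0 min
Sun: 5:06 AM–3:22 PM = 10 h 16 min − 45 min = 9 h 31 min → rounds to 9 h 30 min
Total credited: 17 h 30 min.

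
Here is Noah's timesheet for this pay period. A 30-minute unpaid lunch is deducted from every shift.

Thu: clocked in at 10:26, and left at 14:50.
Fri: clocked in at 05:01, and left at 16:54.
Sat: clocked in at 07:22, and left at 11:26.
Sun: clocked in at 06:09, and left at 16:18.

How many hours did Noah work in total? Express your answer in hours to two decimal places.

Thu: 10:26–14:50 = 4 h 24 min; less 30 min break → 3 h 54 min
Fri: 05:01–16:54 = 11 h 53 min; less 30 min break → 11 h 23 min
Sat: 07:22–11:26 = 4 h 4 min; less 30 min break → 3 h 34 min
Sun: 06:09–16:18 = 10 h 9 min; less 30 min break → 9 h 39 min
Total: 3 h 54 min + 11 h 23 min + 3 h 34 min + 9 h 39 min = 28 h 30 min.

28.50 hours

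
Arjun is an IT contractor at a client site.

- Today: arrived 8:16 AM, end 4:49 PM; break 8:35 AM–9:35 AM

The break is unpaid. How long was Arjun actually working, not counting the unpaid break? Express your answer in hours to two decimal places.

Today: 8:16 AM–4:49 PM = 8 h 33 min; less 60 min break → 7 h 33 min

7.55 hours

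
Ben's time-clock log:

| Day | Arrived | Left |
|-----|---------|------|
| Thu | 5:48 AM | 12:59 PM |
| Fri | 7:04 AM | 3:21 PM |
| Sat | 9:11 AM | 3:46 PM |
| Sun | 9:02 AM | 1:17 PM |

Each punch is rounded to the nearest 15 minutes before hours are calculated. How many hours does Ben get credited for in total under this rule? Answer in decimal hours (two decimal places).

Thu: in 5:48 AM→5:45 AM, out 12:59 PM→1:00 PM; 7 h 15 min
Fri: in 7:04 AM→7:00 AM, out 3:21 PM→3:15 PM; 8 h 15 min
Sat: in 9:11 AM→9:15 AM, out 3:46 PM→3:45 PM; 6 h 30 min
Sun: in 9:02 AM→9:00 AM, out 1:17 PM→1:15 PM; 4 h 15 min
Total credited: 26 h 15 min.

26.25 hours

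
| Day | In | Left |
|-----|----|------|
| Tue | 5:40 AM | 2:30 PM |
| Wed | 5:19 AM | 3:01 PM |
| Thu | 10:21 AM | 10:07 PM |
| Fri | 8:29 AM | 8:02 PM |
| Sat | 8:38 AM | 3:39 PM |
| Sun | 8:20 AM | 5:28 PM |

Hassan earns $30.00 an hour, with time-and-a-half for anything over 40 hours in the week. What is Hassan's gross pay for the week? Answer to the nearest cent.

$2010.00

Tue: 5:40 AM–2:30 PM = 8 h 50 min
Wed: 5:19 AM–3:01 PM = 9 h 42 min
Thu: 10:21 AM–10:07 PM = 11 h 46 min
Fri: 8:29 AM–8:02 PM = 11 h 33 min
Sat: 8:38 AM–3:39 PM = 7 h 1 min
Sun: 8:20 AM–5:28 PM = 9 h 8 min
Total worked: 58 h 0 min = 3480 min.
Regular 40 h 0 min = 2400 min at $30.00/h; overtime 18 h 0 min = 1080 min at $45.00/h.
Pay = (2400 × $30.00 + 1080 × $45.00) ÷ 60 = $2010.00.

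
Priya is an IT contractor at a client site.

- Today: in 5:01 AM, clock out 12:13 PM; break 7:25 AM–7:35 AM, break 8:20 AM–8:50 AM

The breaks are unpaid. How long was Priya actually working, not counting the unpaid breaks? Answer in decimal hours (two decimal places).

6.53 hours

Today: 5:01 AM–12:13 PM = 7 h 12 min; less 40 min break → 6 h 32 min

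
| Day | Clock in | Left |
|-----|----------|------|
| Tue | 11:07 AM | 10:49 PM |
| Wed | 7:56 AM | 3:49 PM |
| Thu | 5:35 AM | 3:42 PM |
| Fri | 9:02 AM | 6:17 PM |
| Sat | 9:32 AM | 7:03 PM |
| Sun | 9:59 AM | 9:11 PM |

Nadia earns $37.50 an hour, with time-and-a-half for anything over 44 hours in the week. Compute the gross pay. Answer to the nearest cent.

$2531.25

Tue: 11:07 AM–10:49 PM = 11 h 42 min
Wed: 7:56 AM–3:49 PM = 7 h 53 min
Thu: 5:35 AM–3:42 PM = 10 h 7 min
Fri: 9:02 AM–6:17 PM = 9 h 15 min
Sat: 9:32 AM–7:03 PM = 9 h 31 min
Sun: 9:59 AM–9:11 PM = 11 h 12 min
Total worked: 59 h 40 min = 3580 min.
Regular 44 h 0 min = 2640 min at $37.50/h; overtime 15 h 40 min = 940 min at $56.25/h.
Pay = (2640 × $37.50 + 940 × $56.25) ÷ 60 = $2531.25.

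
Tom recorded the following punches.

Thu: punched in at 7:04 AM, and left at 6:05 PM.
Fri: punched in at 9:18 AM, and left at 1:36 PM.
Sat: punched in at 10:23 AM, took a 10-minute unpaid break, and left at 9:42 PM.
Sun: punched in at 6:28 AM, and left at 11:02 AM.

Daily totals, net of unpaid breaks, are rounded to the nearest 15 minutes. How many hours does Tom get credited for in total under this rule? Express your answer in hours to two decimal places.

Thu: 7:04 AM–6:05 PM = 11 h 1 min → rounds to 11 h 0 min
Fri: 9:18 AM–1:36 PM = 4 h 18 min → rounds to 4 h 15 min
Sat: 10:23 AM–9:42 PM = 11 h 19 min − 10 min = 11 h 9 min → rounds to 11 h 15 min
Sun: 6:28 AM–11:02 AM = 4 h 34 min → rounds to 4 h 30 min
Total credited: 31 h 0 min.

31.00 hours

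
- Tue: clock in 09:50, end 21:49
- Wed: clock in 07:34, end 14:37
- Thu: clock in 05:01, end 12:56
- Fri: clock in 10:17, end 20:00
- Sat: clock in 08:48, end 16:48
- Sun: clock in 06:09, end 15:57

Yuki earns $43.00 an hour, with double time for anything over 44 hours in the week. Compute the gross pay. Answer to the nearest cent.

Tue: 09:50–21:49 = 11 h 59 min
Wed: 07:34–14:37 = 7 h 3 min
Thu: 05:01–12:56 = 7 h 55 min
Fri: 10:17–20:00 = 9 h 43 min
Sat: 08:48–16:48 = 8 h 0 min
Sun: 06:09–15:57 = 9 h 48 min
Total worked: 54 h 28 min = 3268 min.
Regular 44 h 0 min = 2640 min at $43.00/h; overtime 10 h 28 min = 628 min at $86.00/h.
Pay = (2640 × $43.00 + 628 × $86.00) ÷ 60 = $2792.13.

$2792.13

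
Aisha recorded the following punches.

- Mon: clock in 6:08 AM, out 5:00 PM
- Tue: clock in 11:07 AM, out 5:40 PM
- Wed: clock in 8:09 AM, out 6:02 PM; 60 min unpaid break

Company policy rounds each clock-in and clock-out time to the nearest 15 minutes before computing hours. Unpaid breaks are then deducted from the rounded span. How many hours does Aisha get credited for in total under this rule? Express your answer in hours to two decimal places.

26.25 hours

Mon: in 6:08 AM→6:15 AM, out 5:00 PM→5:00 PM; 10 h 45 min
Tue: in 11:07 AM→11:00 AM, out 5:40 PM→5:45 PM; 6 h 45 min
Wed: in 8:09 AM→8:15 AM, out 6:02 PM→6:00 PM; 9 h 45 min − 60 min = 8 h 45 min
Total credited: 26 h 15 min.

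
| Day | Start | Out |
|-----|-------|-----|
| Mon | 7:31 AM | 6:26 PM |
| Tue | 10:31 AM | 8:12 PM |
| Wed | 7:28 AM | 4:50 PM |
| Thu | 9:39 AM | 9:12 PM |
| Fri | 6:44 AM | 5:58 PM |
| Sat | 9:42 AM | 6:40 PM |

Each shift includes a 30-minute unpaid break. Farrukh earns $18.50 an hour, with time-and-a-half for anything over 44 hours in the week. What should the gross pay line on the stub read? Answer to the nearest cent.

Mon: 7:31 AM–6:26 PM = 10 h 55 min; less 30 min break → 10 h 25 min
Tue: 10:31 AM–8:12 PM = 9 h 41 min; less 30 min break → 9 h 11 min
Wed: 7:28 AM–4:50 PM = 9 h 22 min; less 30 min break → 8 h 52 min
Thu: 9:39 AM–9:12 PM = 11 h 33 min; less 30 min break → 11 h 3 min
Fri: 6:44 AM–5:58 PM = 11 h 14 min; less 30 min break → 10 h 44 min
Sat: 9:42 AM–6:40 PM = 8 h 58 min; less 30 min break → 8 h 28 min
Total worked: 58 h 43 min = 3523 min.
Regular 44 h 0 min = 2640 min at $18.50/h; overtime 14 h 43 min = 883 min at $27.75/h.
Pay = (2640 × $18.50 + 883 × $27.75) ÷ 60 = $1222.39.

$1222.39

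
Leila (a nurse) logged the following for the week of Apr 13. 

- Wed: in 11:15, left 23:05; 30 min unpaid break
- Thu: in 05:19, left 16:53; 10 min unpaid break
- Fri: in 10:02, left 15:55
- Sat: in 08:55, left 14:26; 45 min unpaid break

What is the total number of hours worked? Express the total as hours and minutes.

33 h 23 min

Wed: 11:15–23:05 = 11 h 50 min; less 30 min break → 11 h 20 min
Thu: 05:19–16:53 = 11 h 34 min; less 10 min break → 11 h 24 min
Fri: 10:02–15:55 = 5 h 53 min
Sat: 08:55–14:26 = 5 h 31 min; less 45 min break → 4 h 46 min
Total: 11 h 20 min + 11 h 24 min + 5 h 53 min + 4 h 46 min = 33 h 23 min.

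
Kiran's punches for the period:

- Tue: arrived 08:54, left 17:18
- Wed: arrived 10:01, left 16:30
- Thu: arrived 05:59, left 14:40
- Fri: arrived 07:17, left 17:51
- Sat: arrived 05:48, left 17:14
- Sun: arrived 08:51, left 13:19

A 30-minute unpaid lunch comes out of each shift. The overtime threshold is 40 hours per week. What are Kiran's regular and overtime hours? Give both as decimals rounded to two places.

Tue: 08:54–17:18 = 8 h 24 min; less 30 min break → 7 h 54 min
Wed: 10:01–16:30 = 6 h 29 min; less 30 min break → 5 h 59 min
Thu: 05:59–14:40 = 8 h 41 min; less 30 min break → 8 h 11 min
Fri: 07:17–17:51 = 10 h 34 min; less 30 min break → 10 h 4 min
Sat: 05:48–17:14 = 11 h 26 min; less 30 min break → 10 h 56 min
Sun: 08:51–13:19 = 4 h 28 min; less 30 min break → 3 h 58 min
Total worked: 47 h 2 min = 47.03 h.
Threshold 40 h → overtime 7 h 2 min, regular 40 h 0 min.

Regular 40.00 hours, overtime 7.03 hours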